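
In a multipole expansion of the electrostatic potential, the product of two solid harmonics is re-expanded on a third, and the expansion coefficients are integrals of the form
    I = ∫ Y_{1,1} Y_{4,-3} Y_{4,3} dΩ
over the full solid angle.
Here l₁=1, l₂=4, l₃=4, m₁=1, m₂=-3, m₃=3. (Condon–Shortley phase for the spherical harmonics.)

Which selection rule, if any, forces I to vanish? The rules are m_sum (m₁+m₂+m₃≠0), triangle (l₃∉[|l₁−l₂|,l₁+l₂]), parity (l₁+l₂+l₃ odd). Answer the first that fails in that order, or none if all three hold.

m_sum

Σmᵢ = 1  ✗
l₃∈[|l₁−l₂|,l₁+l₂]=[3,5], have l₃=4
Σlᵢ = 9 ⇒ odd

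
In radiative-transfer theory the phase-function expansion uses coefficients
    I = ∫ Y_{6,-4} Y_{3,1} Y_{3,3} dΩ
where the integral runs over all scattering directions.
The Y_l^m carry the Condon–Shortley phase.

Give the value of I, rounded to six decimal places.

m-sum 0 ✓  L=12 even ✓  3≤3≤9 ✓
Π(2lᵢ+1) = 13×7×7 = 637
triangle coeff Δ(6,3,3) = 1/12012
Σ_t [3,3]: t=3:−1/1296 = -1/1296
(3j)²=100/3003 [(6 3 3; 0 0 0)], sign=+1
Σ_t [4,4]: t=4:+1/34560 = 1/34560
(3j)²=5/286 [(6 3 3; -4 1 3)], sign=+1
⇒ 4πI² = 1750/4719
I = (+1)√(1750/4719/(4π)) = 0.17178653

0.171787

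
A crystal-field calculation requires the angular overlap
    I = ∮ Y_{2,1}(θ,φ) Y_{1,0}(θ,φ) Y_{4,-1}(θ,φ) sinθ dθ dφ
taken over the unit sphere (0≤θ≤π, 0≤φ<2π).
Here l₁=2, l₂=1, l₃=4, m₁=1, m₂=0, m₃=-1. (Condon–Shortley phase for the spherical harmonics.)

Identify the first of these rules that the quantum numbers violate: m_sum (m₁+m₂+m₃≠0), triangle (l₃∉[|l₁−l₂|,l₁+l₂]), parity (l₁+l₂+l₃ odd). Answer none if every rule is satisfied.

triangle

azimuthal sum: 1 + 0 − 1 = 0  ✓
1 ≤ 4 ≤ 3 (triangle on l)  ✗
L = 2 + 1 + 4 = 7 (odd)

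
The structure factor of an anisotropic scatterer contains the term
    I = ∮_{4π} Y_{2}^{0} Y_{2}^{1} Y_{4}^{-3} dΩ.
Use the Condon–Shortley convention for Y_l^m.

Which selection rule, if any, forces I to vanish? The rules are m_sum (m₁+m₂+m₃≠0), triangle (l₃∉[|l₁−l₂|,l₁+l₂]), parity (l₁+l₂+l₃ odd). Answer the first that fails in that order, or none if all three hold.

m₁+m₂+m₃ = 0 + 1 − 3 = -2  ✗
triangle: |2−2|=0 ≤ l₃=4 ≤ 2+2=4
parity: l₁+l₂+l₃ = 8 is even

m_sum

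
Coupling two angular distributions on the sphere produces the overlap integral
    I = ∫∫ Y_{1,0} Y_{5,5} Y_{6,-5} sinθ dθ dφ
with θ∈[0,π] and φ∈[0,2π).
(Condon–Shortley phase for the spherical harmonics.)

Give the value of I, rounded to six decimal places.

-0.135514

Checks pass: Σm=0; 12 even; l₃=6∈[4,6].
(2·1+1)(2·5+1)(2·6+1) = 429
Δ: 0! 2! 10! / 13! → 1/858
sum: t=0:+1/14400 = 1/14400
3j²(1 5 6; 0 0 0) = Δ·Π!·Σ² = 6/143  (sign +1)
sum: t=0:+1/3628800 = 1/3628800
3j²(1 5 6; 0 5 -5) = Δ·Π!·Σ² = 1/78  (sign -1)
combine: 4πI² = 429·6/143·1/78 = 3/13
take √, sign -1: I = -0.13551395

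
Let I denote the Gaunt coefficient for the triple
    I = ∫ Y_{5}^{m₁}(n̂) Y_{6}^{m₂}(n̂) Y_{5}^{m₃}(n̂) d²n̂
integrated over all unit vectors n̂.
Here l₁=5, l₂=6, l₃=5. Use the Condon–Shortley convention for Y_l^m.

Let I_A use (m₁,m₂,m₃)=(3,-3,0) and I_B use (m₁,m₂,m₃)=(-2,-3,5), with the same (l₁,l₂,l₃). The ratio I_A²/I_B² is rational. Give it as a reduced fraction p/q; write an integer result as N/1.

25/42

Shared (l₁,l₂,l₃)=(5,6,5): N and (l;000)² cancel in I_A²/I_B².
A: Δ = 6!·4!·6!/17! = 1/28588560; Racah Σ t=0..2: t=0:+1/103680 t=1:−1/34560 t=2:+1/138240 = -1/82944; ⇒ 3j(5 6 5; 3 -3 0)² = 125/9724, sgn +1
B: Δ = 6!·4!·6!/17! = 1/28588560; Racah Σ t=3..3: t=3:−1/622080 = -1/622080; ⇒ 3j(5 6 5; -2 -3 5)² = 105/4862, sgn -1
I_A²/I_B² = (125/9724)/(105/4862) = 25/42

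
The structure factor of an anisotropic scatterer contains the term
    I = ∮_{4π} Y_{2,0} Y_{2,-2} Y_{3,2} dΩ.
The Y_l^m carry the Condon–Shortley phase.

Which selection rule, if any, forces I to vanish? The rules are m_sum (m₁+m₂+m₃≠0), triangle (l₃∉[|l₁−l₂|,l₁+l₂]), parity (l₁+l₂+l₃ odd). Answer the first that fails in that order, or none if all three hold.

azimuthal sum: 0 − 2 + 2 = 0  ✓
0 ≤ 3 ≤ 4 (triangle on l)  ✓
L = 2 + 2 + 3 = 7 (odd)  ✗

parity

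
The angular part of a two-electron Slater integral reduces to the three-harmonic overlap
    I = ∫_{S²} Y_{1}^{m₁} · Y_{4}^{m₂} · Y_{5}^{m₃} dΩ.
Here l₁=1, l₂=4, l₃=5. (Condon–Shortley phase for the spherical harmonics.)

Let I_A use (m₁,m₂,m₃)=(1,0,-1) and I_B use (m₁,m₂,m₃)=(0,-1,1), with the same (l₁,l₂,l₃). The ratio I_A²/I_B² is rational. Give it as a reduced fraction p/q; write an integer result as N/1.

Shared (l₁,l₂,l₃)=(1,4,5): N and (l;000)² cancel in I_A²/I_B².
A: Δ = 0!·2!·8!/11! = 1/495; Racah Σ t=0..0: t=0:+1/1152 = 1/1152; ⇒ 3j(1 4 5; 1 0 -1)² = 1/33, sgn +1
B: Δ = 0!·2!·8!/11! = 1/495; Racah Σ t=0..0: t=0:+1/720 = 1/720; ⇒ 3j(1 4 5; 0 -1 1)² = 8/165, sgn +1
I_A²/I_B² = (1/33)/(8/165) = 5/8

5/8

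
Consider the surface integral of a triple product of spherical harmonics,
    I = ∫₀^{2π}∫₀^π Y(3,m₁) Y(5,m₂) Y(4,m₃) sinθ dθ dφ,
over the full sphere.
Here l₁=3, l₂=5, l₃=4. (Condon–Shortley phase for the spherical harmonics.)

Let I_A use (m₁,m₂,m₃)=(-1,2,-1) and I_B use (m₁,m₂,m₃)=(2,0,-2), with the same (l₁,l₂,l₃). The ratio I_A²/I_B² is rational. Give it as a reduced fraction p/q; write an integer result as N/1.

Same 3,5,4: normalisation and zero-m 3j drop out of the ratio.
A: Δ: 4! 2! 6! / 13! → 1/180180; sum: t=2:+1/960 t=3:−1/288 t=4:+1/1728 = -1/540; 3j²(3 5 4; -1 2 -1) = Δ·Π!·Σ² = 128/6435  (sign +1)
B: Δ: 4! 2! 6! / 13! → 1/180180; sum: t=0:+1/2880 t=1:−1/576 = -1/720; 3j²(3 5 4; 2 0 -2) = Δ·Π!·Σ² = 80/3003  (sign -1)
I_A²/I_B² = (128/6435)/(80/3003) = 56/75

56/75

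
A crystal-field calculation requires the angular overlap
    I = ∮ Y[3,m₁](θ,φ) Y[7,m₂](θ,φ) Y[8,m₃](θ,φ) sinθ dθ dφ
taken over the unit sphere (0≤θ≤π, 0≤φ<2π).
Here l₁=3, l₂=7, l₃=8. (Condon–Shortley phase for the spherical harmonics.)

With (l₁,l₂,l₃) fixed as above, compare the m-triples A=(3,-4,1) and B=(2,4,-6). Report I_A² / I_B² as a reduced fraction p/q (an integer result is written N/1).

275/637

Shared (l₁,l₂,l₃)=(3,7,8): N and (l;000)² cancel in I_A²/I_B².
A: Δ = 2!·4!·12!/19! = 1/5290740; Racah Σ t=0..0: t=0:+1/104509440 = 1/104509440; ⇒ 3j(3 7 8; 3 -4 1)² = 275/50388, sgn -1
B: Δ = 2!·4!·12!/19! = 1/5290740; Racah Σ t=0..1: t=0:+1/479001600 t=1:−1/174182400 = -1/273715200; ⇒ 3j(3 7 8; 2 4 -6)² = 49/3876, sgn -1
I_A²/I_B² = (275/50388)/(49/3876) = 275/637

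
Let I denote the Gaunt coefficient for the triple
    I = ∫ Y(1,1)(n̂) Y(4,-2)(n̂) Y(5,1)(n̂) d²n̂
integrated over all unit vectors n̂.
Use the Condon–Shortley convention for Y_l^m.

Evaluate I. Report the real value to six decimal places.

m-sum 0 ✓  L=10 even ✓  3≤5≤5 ✓
Π(2lᵢ+1) = 3×9×11 = 297
triangle coeff Δ(1,4,5) = 1/495
Σ_t [0,0]: t=0:+1/576 = 1/576
(3j)²=5/99 [(1 4 5; 0 0 0)], sign=-1
Σ_t [0,0]: t=0:+1/2880 = 1/2880
(3j)²=2/165 [(1 4 5; 1 -2 1)], sign=+1
⇒ 4πI² = 2/11
I = (-1)√(2/11/(4π)) = -0.12028562

-0.120286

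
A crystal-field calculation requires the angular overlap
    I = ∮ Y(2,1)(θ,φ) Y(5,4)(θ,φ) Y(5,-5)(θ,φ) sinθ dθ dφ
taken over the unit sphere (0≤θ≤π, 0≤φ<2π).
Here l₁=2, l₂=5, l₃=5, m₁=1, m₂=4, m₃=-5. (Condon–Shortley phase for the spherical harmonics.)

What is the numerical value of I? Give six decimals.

-0.187924

Checks pass: Σm=0; 12 even; l₃=5∈[3,7].
(2·2+1)(2·5+1)(2·5+1) = 605
Δ: 2! 2! 8! / 13! → 1/38610
sum: t=0:+1/2880 t=1:−1/576 t=2:+1/2880 = -1/960
3j²(2 5 5; 0 0 0) = Δ·Π!·Σ² = 10/429  (sign +1)
sum: t=1:−1/80640 = -1/80640
3j²(2 5 5; 1 4 -5) = Δ·Π!·Σ² = 9/286  (sign -1)
combine: 4πI² = 605·10/429·9/286 = 75/169
take √, sign -1: I = -0.18792404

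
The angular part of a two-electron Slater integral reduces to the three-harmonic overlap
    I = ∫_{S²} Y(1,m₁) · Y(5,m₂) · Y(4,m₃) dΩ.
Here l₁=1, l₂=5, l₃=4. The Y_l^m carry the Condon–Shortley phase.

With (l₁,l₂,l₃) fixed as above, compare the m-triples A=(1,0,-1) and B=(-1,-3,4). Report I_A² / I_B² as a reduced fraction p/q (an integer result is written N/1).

10/1

Shared (l₁,l₂,l₃)=(1,5,4): N and (l;000)² cancel in I_A²/I_B².
A: Δ = 2!·0!·8!/11! = 1/495; Racah Σ t=0..0: t=0:+1/1440 = 1/1440; ⇒ 3j(1 5 4; 1 0 -1)² = 2/99, sgn -1
B: Δ = 2!·0!·8!/11! = 1/495; Racah Σ t=2..2: t=2:+1/80640 = 1/80640; ⇒ 3j(1 5 4; -1 -3 4)² = 1/495, sgn +1
I_A²/I_B² = (2/99)/(1/495) = 10/1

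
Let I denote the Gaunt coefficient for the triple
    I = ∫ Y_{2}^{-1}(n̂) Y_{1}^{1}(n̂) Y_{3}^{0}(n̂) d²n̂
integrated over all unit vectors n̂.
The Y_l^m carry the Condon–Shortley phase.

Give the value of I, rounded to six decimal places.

0.143048

Checks pass: Σm=0; 6 even; l₃=3∈[1,3].
(2·2+1)(2·1+1)(2·3+1) = 105
Δ: 0! 4! 2! / 7! → 1/105
sum: t=0:+1/4 = 1/4
3j²(2 1 3; 0 0 0) = Δ·Π!·Σ² = 3/35  (sign -1)
sum: t=0:+1/12 = 1/12
3j²(2 1 3; -1 1 0) = Δ·Π!·Σ² = 1/35  (sign -1)
combine: 4πI² = 105·3/35·1/35 = 9/35
take √, sign +1: I = 0.14304817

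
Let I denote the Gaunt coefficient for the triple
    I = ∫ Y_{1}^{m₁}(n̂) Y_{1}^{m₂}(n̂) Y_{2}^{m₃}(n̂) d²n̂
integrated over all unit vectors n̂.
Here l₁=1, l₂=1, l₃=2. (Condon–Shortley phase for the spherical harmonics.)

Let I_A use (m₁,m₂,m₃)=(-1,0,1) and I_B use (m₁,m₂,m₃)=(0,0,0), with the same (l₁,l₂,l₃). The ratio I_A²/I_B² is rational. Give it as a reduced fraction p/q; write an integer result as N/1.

Same 1,1,2: normalisation and zero-m 3j drop out of the ratio.
A: Δ: 0! 2! 2! / 5! → 1/30; sum: t=0:+1/2 = 1/2; 3j²(1 1 2; -1 0 1) = Δ·Π!·Σ² = 1/10  (sign -1)
B: Δ: 0! 2! 2! / 5! → 1/30; sum: t=0:+1/1 = 1/1; 3j²(1 1 2; 0 0 0) = Δ·Π!·Σ² = 2/15  (sign +1)
I_A²/I_B² = (1/10)/(2/15) = 3/4

3/4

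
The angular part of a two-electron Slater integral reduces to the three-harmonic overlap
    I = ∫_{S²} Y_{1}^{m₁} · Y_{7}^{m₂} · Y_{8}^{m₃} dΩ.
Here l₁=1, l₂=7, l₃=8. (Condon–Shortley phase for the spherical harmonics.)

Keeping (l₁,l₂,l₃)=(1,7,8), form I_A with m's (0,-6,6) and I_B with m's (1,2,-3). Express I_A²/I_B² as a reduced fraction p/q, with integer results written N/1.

28/55

l's match ⇒ only the (l;m) 3-j factors differ between A and B.
A: triangle coeff Δ(1,7,8) = 1/2040; Σ_t [0,0]: t=0:+1/6227020800 = 1/6227020800; (3j)²=7/510 [(1 7 8; 0 -6 6)], sign=+1
B: triangle coeff Δ(1,7,8) = 1/2040; Σ_t [0,0]: t=0:+1/87091200 = 1/87091200; (3j)²=11/408 [(1 7 8; 1 2 -3)], sign=-1
I_A²/I_B² = (7/510)/(11/408) = 28/55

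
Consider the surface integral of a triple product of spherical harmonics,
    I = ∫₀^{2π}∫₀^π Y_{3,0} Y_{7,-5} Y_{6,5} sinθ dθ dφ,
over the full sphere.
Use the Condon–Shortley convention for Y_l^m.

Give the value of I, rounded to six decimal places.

0.161723

Checks pass: Σm=0; 16 even; l₃=6∈[4,10].
(2·3+1)(2·7+1)(2·6+1) = 1365
Δ: 4! 2! 10! / 17! → 1/2042040
sum: t=1:−1/207360 t=2:+1/57600 t=3:−1/207360 = 1/129600
3j²(3 7 6; 0 0 0) = Δ·Π!·Σ² = 168/12155  (sign +1)
sum: t=1:−1/4354560 t=2:+1/14515200 = -1/6220800
3j²(3 7 6; 0 -5 5) = Δ·Π!·Σ² = 77/4420  (sign +1)
combine: 4πI² = 1365·168/12155·77/4420 = 6174/18785
take √, sign +1: I = 0.16172337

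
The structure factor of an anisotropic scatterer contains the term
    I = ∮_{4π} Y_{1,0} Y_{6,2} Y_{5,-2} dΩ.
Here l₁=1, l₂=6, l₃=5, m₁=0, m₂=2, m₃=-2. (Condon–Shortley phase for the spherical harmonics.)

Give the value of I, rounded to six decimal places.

0.231133

Rules hold: Σm=0, L=12 even, 5≤5≤7.
N = 3·13·11 = 429
Δ = 2!·0!·10!/13! = 1/858
Racah Σ t=1..1: t=1:−1/14400 = -1/14400
⇒ 3j(1 6 5; 0 0 0)² = 6/143, sgn +1
Racah Σ t=1..1: t=1:−1/30240 = -1/30240
⇒ 3j(1 6 5; 0 2 -2)² = 16/429, sgn +1
4πI² = N·(3j₀)²·(3jₘ)² = 96/143
I = +1·√(0.671329/4π) = 0.23113338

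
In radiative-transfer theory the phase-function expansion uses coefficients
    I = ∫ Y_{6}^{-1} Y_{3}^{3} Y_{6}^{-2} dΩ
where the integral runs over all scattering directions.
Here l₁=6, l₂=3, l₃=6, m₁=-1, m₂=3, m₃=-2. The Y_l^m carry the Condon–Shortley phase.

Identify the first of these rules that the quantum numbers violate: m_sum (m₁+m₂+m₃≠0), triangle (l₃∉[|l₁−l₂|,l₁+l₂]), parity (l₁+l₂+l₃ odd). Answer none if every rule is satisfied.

parity

Σmᵢ = 0  ✓
l₃∈[|l₁−l₂|,l₁+l₂]=[3,9], have l₃=6  ✓
Σlᵢ = 15 ⇒ odd  ✗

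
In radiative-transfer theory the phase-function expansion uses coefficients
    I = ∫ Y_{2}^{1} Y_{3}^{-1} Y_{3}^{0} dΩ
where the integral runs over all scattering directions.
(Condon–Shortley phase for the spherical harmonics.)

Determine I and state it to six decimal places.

Checks pass: Σm=0; 8 even; l₃=3∈[1,5].
(2·2+1)(2·3+1)(2·3+1) = 245
Δ: 2! 2! 4! / 9! → 1/3780
sum: t=0:+1/24 t=1:−1/4 t=2:+1/24 = -1/6
3j²(2 3 3; 0 0 0) = Δ·Π!·Σ² = 4/105  (sign +1)
sum: t=0:+1/8 t=1:−1/12 = 1/24
3j²(2 3 3; 1 -1 0) = Δ·Π!·Σ² = 1/210  (sign -1)
combine: 4πI² = 245·4/105·1/210 = 2/45
take √, sign -1: I = -0.05947080

-0.059471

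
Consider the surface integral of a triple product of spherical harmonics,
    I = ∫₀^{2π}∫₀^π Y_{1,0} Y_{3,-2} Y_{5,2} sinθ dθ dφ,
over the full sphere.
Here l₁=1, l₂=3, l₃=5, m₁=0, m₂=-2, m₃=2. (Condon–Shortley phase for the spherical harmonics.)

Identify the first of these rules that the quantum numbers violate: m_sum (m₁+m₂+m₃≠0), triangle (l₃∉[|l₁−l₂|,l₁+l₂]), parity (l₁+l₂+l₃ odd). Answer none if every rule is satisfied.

azimuthal sum: 0 − 2 + 2 = 0  ✓
2 ≤ 5 ≤ 4 (triangle on l)  ✗
L = 1 + 3 + 5 = 9 (odd)

triangle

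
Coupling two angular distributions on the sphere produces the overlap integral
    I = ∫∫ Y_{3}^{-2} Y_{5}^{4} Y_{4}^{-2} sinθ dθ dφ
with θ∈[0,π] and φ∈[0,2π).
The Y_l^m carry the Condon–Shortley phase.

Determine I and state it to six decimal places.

0.143343

Rules hold: Σm=0, L=12 even, 2≤4≤8.
N = 7·11·9 = 693
Δ = 4!·2!·6!/13! = 1/180180
Racah Σ t=1..3: t=1:−1/576 t=2:+1/144 t=3:−1/576 = 1/288
⇒ 3j(3 5 4; 0 0 0)² = 20/1001, sgn +1
Racah Σ t=3..4: t=3:−1/8640 t=4:+1/2880 = 1/4320
⇒ 3j(3 5 4; -2 4 -2)² = 8/429, sgn +1
4πI² = N·(3j₀)²·(3jₘ)² = 480/1859
I = +1·√(0.258203/4π) = 0.14334284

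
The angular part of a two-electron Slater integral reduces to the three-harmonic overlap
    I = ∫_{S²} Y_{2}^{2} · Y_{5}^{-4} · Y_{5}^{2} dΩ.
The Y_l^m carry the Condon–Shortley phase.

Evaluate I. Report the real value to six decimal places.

m-sum 0 ✓  L=12 even ✓  3≤5≤7 ✓
Π(2lᵢ+1) = 5×11×11 = 605
triangle coeff Δ(2,5,5) = 1/38610
Σ_t [0,2]: t=0:+1/2880 t=1:−1/576 t=2:+1/2880 = -1/960
(3j)²=10/429 [(2 5 5; 0 0 0)], sign=+1
Σ_t [0,0]: t=0:+1/20160 = 1/20160
(3j)²=12/715 [(2 5 5; 2 -4 2)], sign=-1
⇒ 4πI² = 40/169
I = (-1)√(40/169/(4π)) = -0.13724032

-0.137240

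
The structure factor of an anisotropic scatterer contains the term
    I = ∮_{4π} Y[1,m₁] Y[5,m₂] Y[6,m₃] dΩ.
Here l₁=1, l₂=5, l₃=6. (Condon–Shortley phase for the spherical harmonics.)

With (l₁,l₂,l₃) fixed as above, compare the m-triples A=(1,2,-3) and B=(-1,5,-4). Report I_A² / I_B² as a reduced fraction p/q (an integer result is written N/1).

36/1

Same 1,5,6: normalisation and zero-m 3j drop out of the ratio.
A: Δ: 0! 2! 10! / 13! → 1/858; sum: t=0:+1/60480 = 1/60480; 3j²(1 5 6; 1 2 -3) = Δ·Π!·Σ² = 6/143  (sign -1)
B: Δ: 0! 2! 10! / 13! → 1/858; sum: t=0:+1/7257600 = 1/7257600; 3j²(1 5 6; -1 5 -4) = Δ·Π!·Σ² = 1/858  (sign +1)
I_A²/I_B² = (6/143)/(1/858) = 36/1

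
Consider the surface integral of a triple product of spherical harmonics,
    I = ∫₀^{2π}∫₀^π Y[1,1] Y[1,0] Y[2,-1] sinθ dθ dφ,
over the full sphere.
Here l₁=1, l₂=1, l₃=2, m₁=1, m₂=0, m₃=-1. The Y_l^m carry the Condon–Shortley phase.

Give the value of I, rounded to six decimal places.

-0.218510

Rules hold: Σm=0, L=4 even, 0≤2≤2.
N = 3·3·5 = 45
Δ = 0!·2!·2!/5! = 1/30
Racah Σ t=0..0: t=0:+1/1 = 1/1
⇒ 3j(1 1 2; 0 0 0)² = 2/15, sgn +1
Racah Σ t=0..0: t=0:+1/2 = 1/2
⇒ 3j(1 1 2; 1 0 -1)² = 1/10, sgn -1
4πI² = N·(3j₀)²·(3jₘ)² = 3/5
I = -1·√(0.6/4π) = -0.21850969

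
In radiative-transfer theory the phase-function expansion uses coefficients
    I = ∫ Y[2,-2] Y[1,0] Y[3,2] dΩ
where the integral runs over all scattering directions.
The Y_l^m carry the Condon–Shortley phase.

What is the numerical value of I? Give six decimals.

0.184674

Checks pass: Σm=0; 6 even; l₃=3∈[1,3].
(2·2+1)(2·1+1)(2·3+1) = 105
Δ: 0! 4! 2! / 7! → 1/105
sum: t=0:+1/4 = 1/4
3j²(2 1 3; 0 0 0) = Δ·Π!·Σ² = 3/35  (sign -1)
sum: t=0:+1/24 = 1/24
3j²(2 1 3; -2 0 2) = Δ·Π!·Σ² = 1/21  (sign -1)
combine: 4πI² = 105·3/35·1/21 = 3/7
take √, sign +1: I = 0.18467439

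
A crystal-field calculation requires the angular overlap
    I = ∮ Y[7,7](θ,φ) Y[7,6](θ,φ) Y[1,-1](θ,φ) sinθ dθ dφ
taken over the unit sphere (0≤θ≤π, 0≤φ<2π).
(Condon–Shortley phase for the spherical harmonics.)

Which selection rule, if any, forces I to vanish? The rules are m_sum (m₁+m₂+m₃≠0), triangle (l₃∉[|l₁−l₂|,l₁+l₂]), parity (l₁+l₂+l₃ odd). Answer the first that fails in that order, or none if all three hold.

m₁+m₂+m₃ = 7 + 6 − 1 = 12  ✗
triangle: |7−7|=0 ≤ l₃=1 ≤ 7+7=14
parity: l₁+l₂+l₃ = 15 is odd

m_sum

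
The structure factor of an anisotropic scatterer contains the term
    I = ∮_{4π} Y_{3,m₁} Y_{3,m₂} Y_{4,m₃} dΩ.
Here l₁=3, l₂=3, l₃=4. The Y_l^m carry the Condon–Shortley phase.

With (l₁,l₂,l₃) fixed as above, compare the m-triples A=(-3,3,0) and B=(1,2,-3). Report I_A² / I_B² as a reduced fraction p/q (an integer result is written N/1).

Same 3,3,4: normalisation and zero-m 3j drop out of the ratio.
A: Δ: 2! 4! 4! / 11! → 1/34650; sum: t=2:+1/1152 = 1/1152; 3j²(3 3 4; -3 3 0) = Δ·Π!·Σ² = 1/154  (sign +1)
B: Δ: 2! 4! 4! / 11! → 1/34650; sum: t=1:−1/144 t=2:+1/288 = -1/288; 3j²(3 3 4; 1 2 -3) = Δ·Π!·Σ² = 1/99  (sign +1)
I_A²/I_B² = (1/154)/(1/99) = 9/14

9/14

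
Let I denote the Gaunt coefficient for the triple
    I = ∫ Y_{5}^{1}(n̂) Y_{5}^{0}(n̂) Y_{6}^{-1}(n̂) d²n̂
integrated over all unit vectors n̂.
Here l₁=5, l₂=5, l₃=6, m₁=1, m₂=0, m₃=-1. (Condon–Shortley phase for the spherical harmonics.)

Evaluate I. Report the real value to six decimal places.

m-sum 0 ✓  L=16 even ✓  0≤6≤10 ✓
Π(2lᵢ+1) = 11×11×13 = 1573
triangle coeff Δ(5,5,6) = 1/28588560
Σ_t [0,4]: t=0:+1/345600 t=1:−1/13824 t=2:+1/5184 t=3:−1/13824 t=4:+1/345600 = 7/129600
(3j)²=80/7293 [(5 5 6; 0 0 0)], sign=+1
Σ_t [0,4]: t=0:+1/138240 t=1:−1/10368 t=2:+1/6912 t=3:−1/34560 t=4:+1/2073600 = 7/259200
(3j)²=28/7293 [(5 5 6; 1 0 -1)], sign=-1
⇒ 4πI² = 2240/33813
I = (-1)√(2240/33813/(4π)) = -0.07260679

-0.072607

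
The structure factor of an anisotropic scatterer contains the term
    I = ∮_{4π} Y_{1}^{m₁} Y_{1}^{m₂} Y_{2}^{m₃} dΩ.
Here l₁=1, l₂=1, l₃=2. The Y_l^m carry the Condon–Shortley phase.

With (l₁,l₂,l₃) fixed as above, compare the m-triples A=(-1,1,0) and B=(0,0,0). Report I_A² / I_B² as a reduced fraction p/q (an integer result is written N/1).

1/4

l's match ⇒ only the (l;m) 3-j factors differ between A and B.
A: triangle coeff Δ(1,1,2) = 1/30; Σ_t [0,0]: t=0:+1/4 = 1/4; (3j)²=1/30 [(1 1 2; -1 1 0)], sign=+1
B: triangle coeff Δ(1,1,2) = 1/30; Σ_t [0,0]: t=0:+1/1 = 1/1; (3j)²=2/15 [(1 1 2; 0 0 0)], sign=+1
I_A²/I_B² = (1/30)/(2/15) = 1/4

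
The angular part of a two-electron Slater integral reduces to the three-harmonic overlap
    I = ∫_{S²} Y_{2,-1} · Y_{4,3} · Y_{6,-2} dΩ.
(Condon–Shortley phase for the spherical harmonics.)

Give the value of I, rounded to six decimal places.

m-sum 0 ✓  L=12 even ✓  2≤6≤6 ✓
Π(2lᵢ+1) = 5×9×13 = 585
triangle coeff Δ(2,4,6) = 1/6435
Σ_t [0,0]: t=0:+1/2304 = 1/2304
(3j)²=5/143 [(2 4 6; 0 0 0)], sign=+1
Σ_t [0,0]: t=0:+1/30240 = 1/30240
(3j)²=32/6435 [(2 4 6; -1 3 -2)], sign=+1
⇒ 4πI² = 160/1573
I = (+1)√(160/1573/(4π)) = 0.08996855

0.089969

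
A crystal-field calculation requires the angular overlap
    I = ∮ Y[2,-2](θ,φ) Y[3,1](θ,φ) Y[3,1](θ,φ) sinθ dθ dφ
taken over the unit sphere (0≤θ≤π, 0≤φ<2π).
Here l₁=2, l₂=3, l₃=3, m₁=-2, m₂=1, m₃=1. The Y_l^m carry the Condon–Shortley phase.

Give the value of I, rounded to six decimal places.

m-sum 0 ✓  L=8 even ✓  1≤3≤5 ✓
Π(2lᵢ+1) = 5×7×7 = 245
triangle coeff Δ(2,3,3) = 1/3780
Σ_t [0,2]: t=0:+1/24 t=1:−1/4 t=2:+1/24 = -1/6
(3j)²=4/105 [(2 3 3; 0 0 0)], sign=+1
Σ_t [2,2]: t=2:+1/16 = 1/16
(3j)²=2/35 [(2 3 3; -2 1 1)], sign=+1
⇒ 4πI² = 8/15
I = (+1)√(8/15/(4π)) = 0.20601291

0.206013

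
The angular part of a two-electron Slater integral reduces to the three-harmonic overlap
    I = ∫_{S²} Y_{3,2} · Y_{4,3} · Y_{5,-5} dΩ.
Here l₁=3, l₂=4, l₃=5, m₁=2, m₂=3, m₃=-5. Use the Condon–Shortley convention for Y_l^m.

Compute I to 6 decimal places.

-0.212007

Rules hold: Σm=0, L=12 even, 1≤5≤7.
N = 7·9·11 = 693
Δ = 2!·4!·6!/13! = 1/180180
Racah Σ t=0..2: t=0:+1/576 t=1:−1/144 t=2:+1/576 = -1/288
⇒ 3j(3 4 5; 0 0 0)² = 20/1001, sgn +1
Racah Σ t=1..1: t=1:−1/17280 = -1/17280
⇒ 3j(3 4 5; 2 3 -5)² = 35/858, sgn -1
4πI² = N·(3j₀)²·(3jₘ)² = 1050/1859
I = -1·√(0.56482/4π) = -0.21200691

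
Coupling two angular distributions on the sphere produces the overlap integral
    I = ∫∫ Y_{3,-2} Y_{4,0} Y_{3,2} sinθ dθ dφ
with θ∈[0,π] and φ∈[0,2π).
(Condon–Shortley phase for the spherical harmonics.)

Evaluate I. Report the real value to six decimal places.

-0.179515

Rules hold: Σm=0, L=10 even, 1≤3≤7.
N = 7·9·7 = 441
Δ = 4!·2!·4!/11! = 1/34650
Racah Σ t=1..3: t=1:−1/72 t=2:+1/16 t=3:−1/72 = 5/144
⇒ 3j(3 4 3; 0 0 0)² = 2/77, sgn -1
Racah Σ t=3..4: t=3:−1/72 t=4:+1/576 = -7/576
⇒ 3j(3 4 3; -2 0 2)² = 7/198, sgn +1
4πI² = N·(3j₀)²·(3jₘ)² = 49/121
I = -1·√(0.404959/4π) = -0.17951487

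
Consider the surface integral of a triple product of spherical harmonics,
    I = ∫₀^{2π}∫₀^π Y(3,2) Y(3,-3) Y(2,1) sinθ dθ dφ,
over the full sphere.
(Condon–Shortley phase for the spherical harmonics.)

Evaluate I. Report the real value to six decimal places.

m-sum 0 ✓  L=8 even ✓  0≤2≤6 ✓
Π(2lᵢ+1) = 7×7×5 = 245
triangle coeff Δ(3,3,2) = 1/3780
Σ_t [1,3]: t=1:−1/24 t=2:+1/4 t=3:−1/24 = 1/6
(3j)²=4/105 [(3 3 2; 0 0 0)], sign=+1
Σ_t [0,0]: t=0:+1/48 = 1/48
(3j)²=5/84 [(3 3 2; 2 -3 1)], sign=-1
⇒ 4πI² = 5/9
I = (-1)√(5/9/(4π)) = -0.21026104

-0.210261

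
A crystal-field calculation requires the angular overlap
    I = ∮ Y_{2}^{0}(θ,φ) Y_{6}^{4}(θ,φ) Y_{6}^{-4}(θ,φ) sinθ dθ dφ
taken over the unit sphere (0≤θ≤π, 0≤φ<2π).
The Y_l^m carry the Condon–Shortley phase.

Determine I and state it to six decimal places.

-0.022938

Rules hold: Σm=0, L=14 even, 4≤6≤8.
N = 5·13·13 = 845
Δ = 2!·2!·10!/15! = 1/90090
Racah Σ t=0..2: t=0:+1/69120 t=1:−1/14400 t=2:+1/69120 = -7/172800
⇒ 3j(2 6 6; 0 0 0)² = 14/715, sgn -1
Racah Σ t=0..2: t=0:+1/14515200 t=1:−1/362880 t=2:+1/322560 = 1/2419200
⇒ 3j(2 6 6; 0 4 -4)² = 2/5005, sgn +1
4πI² = N·(3j₀)²·(3jₘ)² = 4/605
I = -1·√(0.00661157/4π) = -0.02293757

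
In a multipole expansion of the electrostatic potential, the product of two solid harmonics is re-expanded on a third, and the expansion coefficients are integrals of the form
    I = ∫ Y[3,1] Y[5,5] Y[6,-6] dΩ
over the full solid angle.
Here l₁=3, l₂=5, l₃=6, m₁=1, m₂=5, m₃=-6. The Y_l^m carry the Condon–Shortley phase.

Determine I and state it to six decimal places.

m-sum 0 ✓  L=14 even ✓  2≤6≤8 ✓
Π(2lᵢ+1) = 7×11×13 = 1001
triangle coeff Δ(3,5,6) = 1/675675
Σ_t [0,2]: t=0:+1/8640 t=1:−1/2304 t=2:+1/8640 = -7/34560
(3j)²=7/429 [(3 5 6; 0 0 0)], sign=-1
Σ_t [2,2]: t=2:+1/1935360 = 1/1935360
(3j)²=3/91 [(3 5 6; 1 5 -6)], sign=+1
⇒ 4πI² = 7/13
I = (-1)√(7/13/(4π)) = -0.20700098

-0.207001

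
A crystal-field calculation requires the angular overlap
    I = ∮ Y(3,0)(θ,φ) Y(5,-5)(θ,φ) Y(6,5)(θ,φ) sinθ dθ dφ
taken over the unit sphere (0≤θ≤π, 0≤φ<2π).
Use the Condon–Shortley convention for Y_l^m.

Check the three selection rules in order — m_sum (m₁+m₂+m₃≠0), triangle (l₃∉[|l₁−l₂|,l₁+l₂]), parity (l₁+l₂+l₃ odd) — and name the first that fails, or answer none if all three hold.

azimuthal sum: 0 − 5 + 5 = 0  ✓
2 ≤ 6 ≤ 8 (triangle on l)  ✓
L = 3 + 5 + 6 = 14 (even)  ✓

none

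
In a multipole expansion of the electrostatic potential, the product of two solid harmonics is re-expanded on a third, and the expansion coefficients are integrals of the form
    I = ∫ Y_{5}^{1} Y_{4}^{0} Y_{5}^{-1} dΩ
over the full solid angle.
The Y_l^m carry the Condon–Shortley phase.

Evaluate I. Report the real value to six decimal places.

m-sum 0 ✓  L=14 even ✓  1≤5≤9 ✓
Π(2lᵢ+1) = 11×9×11 = 1089
triangle coeff Δ(5,4,5) = 1/3153150
Σ_t [0,4]: t=0:+1/69120 t=1:−1/1728 t=2:+1/576 t=3:−1/1728 t=4:+1/69120 = 7/11520
(3j)²=2/143 [(5 4 5; 0 0 0)], sign=-1
Σ_t [0,4]: t=0:+1/27648 t=1:−1/1296 t=2:+1/768 t=3:−1/4320 t=4:+1/414720 = 7/20736
(3j)²=8/1287 [(5 4 5; 1 0 -1)], sign=+1
⇒ 4πI² = 16/169
I = (-1)√(16/169/(4π)) = -0.08679840

-0.086798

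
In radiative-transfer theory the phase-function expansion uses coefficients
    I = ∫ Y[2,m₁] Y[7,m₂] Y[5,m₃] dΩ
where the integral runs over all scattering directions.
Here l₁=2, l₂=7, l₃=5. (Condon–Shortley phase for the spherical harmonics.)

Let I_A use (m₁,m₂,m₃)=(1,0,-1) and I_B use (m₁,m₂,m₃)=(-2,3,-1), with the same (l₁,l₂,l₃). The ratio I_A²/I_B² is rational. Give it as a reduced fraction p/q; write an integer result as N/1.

7/6

Same 2,7,5: normalisation and zero-m 3j drop out of the ratio.
A: Δ: 4! 0! 10! / 15! → 1/15015; sum: t=1:−1/103680 = -1/103680; 3j²(2 7 5; 1 0 -1) = Δ·Π!·Σ² = 7/429  (sign -1)
B: Δ: 4! 0! 10! / 15! → 1/15015; sum: t=4:+1/414720 = 1/414720; 3j²(2 7 5; -2 3 -1) = Δ·Π!·Σ² = 2/143  (sign +1)
I_A²/I_B² = (7/429)/(2/143) = 7/6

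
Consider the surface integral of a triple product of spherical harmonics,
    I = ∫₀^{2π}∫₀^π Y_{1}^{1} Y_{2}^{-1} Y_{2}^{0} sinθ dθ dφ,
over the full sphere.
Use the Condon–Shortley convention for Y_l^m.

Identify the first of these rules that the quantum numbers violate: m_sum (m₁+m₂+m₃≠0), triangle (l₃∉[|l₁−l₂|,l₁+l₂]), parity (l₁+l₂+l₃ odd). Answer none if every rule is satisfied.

parity

azimuthal sum: 1 − 1 + 0 = 0  ✓
1 ≤ 2 ≤ 3 (triangle on l)  ✓
L = 1 + 2 + 2 = 5 (odd)  ✗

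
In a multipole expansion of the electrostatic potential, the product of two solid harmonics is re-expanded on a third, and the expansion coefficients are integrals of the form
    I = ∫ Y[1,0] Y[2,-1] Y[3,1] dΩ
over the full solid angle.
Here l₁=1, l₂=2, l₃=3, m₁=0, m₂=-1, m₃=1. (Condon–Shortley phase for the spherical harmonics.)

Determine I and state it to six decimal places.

Rules hold: Σm=0, L=6 even, 1≤3≤3.
N = 3·5·7 = 105
Δ = 0!·2!·4!/7! = 1/105
Racah Σ t=0..0: t=0:+1/4 = 1/4
⇒ 3j(1 2 3; 0 0 0)² = 3/35, sgn -1
Racah Σ t=0..0: t=0:+1/6 = 1/6
⇒ 3j(1 2 3; 0 -1 1)² = 8/105, sgn +1
4πI² = N·(3j₀)²·(3jₘ)² = 24/35
I = -1·√(0.685714/4π) = -0.23359668

-0.233597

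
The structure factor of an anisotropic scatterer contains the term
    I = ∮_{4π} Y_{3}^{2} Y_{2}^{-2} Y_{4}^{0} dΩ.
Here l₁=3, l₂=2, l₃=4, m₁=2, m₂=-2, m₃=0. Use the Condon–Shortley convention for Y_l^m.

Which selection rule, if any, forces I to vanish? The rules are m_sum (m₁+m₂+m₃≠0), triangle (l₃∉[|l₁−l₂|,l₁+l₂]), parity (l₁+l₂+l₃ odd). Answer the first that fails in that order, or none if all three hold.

parity

m₁+m₂+m₃ = 2 − 2 + 0 = 0  ✓
triangle: |3−2|=1 ≤ l₃=4 ≤ 3+2=5  ✓
parity: l₁+l₂+l₃ = 9 is odd  ✗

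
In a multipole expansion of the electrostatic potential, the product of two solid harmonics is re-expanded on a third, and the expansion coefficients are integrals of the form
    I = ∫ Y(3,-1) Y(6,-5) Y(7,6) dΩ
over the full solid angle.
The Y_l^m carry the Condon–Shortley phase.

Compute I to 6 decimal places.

Rules hold: Σm=0, L=16 even, 3≤7≤9.
N = 7·13·15 = 1365
Δ = 2!·4!·10!/17! = 1/2042040
Racah Σ t=0..2: t=0:+1/207360 t=1:−1/57600 t=2:+1/207360 = -1/129600
⇒ 3j(3 6 7; 0 0 0)² = 168/12155, sgn +1
Racah Σ t=0..1: t=0:+1/17418240 t=1:−1/21772800 = 1/87091200
⇒ 3j(3 6 7; -1 -5 6)² = 11/14280, sgn -1
4πI² = N·(3j₀)²·(3jₘ)² = 21/1445
I = -1·√(0.0145329/4π) = -0.03400719

-0.034007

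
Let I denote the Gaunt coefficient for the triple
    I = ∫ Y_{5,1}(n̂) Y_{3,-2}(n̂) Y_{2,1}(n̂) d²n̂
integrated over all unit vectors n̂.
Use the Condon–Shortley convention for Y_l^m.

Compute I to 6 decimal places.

-0.117387

m-sum 0 ✓  L=10 even ✓  2≤2≤8 ✓
Π(2lᵢ+1) = 11×7×5 = 385
triangle coeff Δ(5,3,2) = 1/2310
Σ_t [3,3]: t=3:−1/144 = -1/144
(3j)²=10/231 [(5 3 2; 0 0 0)], sign=-1
Σ_t [1,1]: t=1:−1/720 = -1/720
(3j)²=4/385 [(5 3 2; 1 -2 1)], sign=+1
⇒ 4πI² = 40/231
I = (-1)√(40/231/(4π)) = -0.11738675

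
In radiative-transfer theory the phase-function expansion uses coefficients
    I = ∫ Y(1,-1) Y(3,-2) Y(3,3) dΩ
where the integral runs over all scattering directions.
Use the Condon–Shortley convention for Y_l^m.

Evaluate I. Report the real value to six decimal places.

Σlᵢ=7 odd — θ-integrand is odd under cosθ→−cosθ; I=0

0.000000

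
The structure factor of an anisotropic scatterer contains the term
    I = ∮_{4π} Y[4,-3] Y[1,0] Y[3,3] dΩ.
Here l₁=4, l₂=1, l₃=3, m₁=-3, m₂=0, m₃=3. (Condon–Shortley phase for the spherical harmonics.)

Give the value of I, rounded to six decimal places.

-0.162868

Rules hold: Σm=0, L=8 even, 3≤3≤5.
N = 9·3·7 = 189
Δ = 2!·6!·0!/9! = 1/252
Racah Σ t=1..1: t=1:−1/36 = -1/36
⇒ 3j(4 1 3; 0 0 0)² = 4/63, sgn +1
Racah Σ t=1..1: t=1:−1/720 = -1/720
⇒ 3j(4 1 3; -3 0 3)² = 1/36, sgn -1
4πI² = N·(3j₀)²·(3jₘ)² = 1/3
I = -1·√(0.333333/4π) = -0.16286750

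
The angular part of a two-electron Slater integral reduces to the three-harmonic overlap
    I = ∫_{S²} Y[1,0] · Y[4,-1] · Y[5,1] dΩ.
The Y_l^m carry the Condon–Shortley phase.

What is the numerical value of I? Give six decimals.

-0.240571

Checks pass: Σm=0; 10 even; l₃=5∈[3,5].
(2·1+1)(2·4+1)(2·5+1) = 297
Δ: 0! 2! 8! / 11! → 1/495
sum: t=0:+1/576 = 1/576
3j²(1 4 5; 0 0 0) = Δ·Π!·Σ² = 5/99  (sign -1)
sum: t=0:+1/720 = 1/720
3j²(1 4 5; 0 -1 1) = Δ·Π!·Σ² = 8/165  (sign +1)
combine: 4πI² = 297·5/99·8/165 = 8/11
take √, sign -1: I = -0.24057125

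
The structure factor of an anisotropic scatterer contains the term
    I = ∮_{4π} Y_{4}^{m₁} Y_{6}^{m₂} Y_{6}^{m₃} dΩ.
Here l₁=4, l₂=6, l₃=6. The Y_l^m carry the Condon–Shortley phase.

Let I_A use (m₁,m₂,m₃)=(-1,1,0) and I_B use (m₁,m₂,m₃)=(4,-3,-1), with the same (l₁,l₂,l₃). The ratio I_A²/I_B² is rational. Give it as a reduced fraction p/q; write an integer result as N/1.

10/147

l's match ⇒ only the (l;m) 3-j factors differ between A and B.
A: triangle coeff Δ(4,6,6) = 1/15315300; Σ_t [1,4]: t=1:−1/207360 t=2:+1/17280 t=3:−1/13824 t=4:+1/103680 = -1/103680; (3j)²=10/7293 [(4 6 6; -1 1 0)], sign=-1
B: triangle coeff Δ(4,6,6) = 1/15315300; Σ_t [0,0]: t=0:+1/414720 = 1/414720; (3j)²=49/2431 [(4 6 6; 4 -3 -1)], sign=-1
I_A²/I_B² = (10/7293)/(49/2431) = 10/147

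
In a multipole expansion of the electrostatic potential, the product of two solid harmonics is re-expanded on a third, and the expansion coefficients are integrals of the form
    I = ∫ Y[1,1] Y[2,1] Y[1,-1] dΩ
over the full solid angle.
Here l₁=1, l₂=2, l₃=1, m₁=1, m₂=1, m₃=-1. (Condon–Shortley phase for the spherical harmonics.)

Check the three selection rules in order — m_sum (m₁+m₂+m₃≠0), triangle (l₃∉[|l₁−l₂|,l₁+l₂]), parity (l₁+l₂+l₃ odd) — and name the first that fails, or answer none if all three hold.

m₁+m₂+m₃ = 1 + 1 − 1 = 1  ✗
triangle: |1−2|=1 ≤ l₃=1 ≤ 1+2=3
parity: l₁+l₂+l₃ = 4 is even

m_sum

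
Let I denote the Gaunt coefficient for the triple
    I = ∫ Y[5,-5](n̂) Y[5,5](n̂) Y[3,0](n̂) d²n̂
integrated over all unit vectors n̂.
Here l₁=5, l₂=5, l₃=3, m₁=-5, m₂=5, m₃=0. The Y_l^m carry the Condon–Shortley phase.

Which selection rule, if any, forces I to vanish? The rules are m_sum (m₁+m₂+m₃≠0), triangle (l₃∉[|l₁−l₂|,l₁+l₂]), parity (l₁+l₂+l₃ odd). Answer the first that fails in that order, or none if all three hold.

m₁+m₂+m₃ = -5 + 5 + 0 = 0  ✓
triangle: |5−5|=0 ≤ l₃=3 ≤ 5+5=10  ✓
parity: l₁+l₂+l₃ = 13 is odd  ✗

parity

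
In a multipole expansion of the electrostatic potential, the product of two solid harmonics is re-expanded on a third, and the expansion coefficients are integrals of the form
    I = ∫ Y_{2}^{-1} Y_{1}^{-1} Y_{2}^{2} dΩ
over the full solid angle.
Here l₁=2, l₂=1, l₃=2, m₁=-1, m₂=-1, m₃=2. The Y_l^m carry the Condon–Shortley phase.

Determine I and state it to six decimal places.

0.000000

L=5 odd ⇒ parity kills the (l;000) factor ⇒ I = 0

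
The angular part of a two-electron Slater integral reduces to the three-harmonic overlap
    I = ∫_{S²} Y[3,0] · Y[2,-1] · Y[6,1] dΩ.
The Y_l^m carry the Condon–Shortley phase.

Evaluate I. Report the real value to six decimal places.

0.000000

triangle: need 1≤l₃≤5, have 6; I=0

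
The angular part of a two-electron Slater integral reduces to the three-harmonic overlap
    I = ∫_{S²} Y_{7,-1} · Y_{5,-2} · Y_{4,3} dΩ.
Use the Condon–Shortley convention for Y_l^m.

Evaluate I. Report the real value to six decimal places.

0.159382

m-sum 0 ✓  L=16 even ✓  2≤4≤12 ✓
Π(2lᵢ+1) = 15×11×9 = 1485
triangle coeff Δ(7,5,4) = 1/6126120
Σ_t [3,5]: t=3:−1/69120 t=4:+1/20736 t=5:−1/69120 = 1/51840
(3j)²=280/21879 [(7 5 4; 0 0 0)], sign=+1
Σ_t [2,3]: t=2:+1/1036800 t=3:−1/172800 = -1/207360
(3j)²=245/14586 [(7 5 4; -1 -2 3)], sign=+1
⇒ 4πI² = 171500/537251
I = (+1)√(171500/537251/(4π)) = 0.15938172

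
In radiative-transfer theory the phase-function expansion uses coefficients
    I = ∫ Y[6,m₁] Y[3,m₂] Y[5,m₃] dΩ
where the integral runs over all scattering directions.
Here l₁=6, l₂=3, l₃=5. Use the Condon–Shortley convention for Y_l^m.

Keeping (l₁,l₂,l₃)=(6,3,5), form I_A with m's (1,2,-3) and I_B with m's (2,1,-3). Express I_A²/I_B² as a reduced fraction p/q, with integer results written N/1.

Shared (l₁,l₂,l₃)=(6,3,5): N and (l;000)² cancel in I_A²/I_B².
A: Δ = 4!·8!·2!/15! = 1/675675; Racah Σ t=3..4: t=3:−1/17280 t=4:+1/120960 = -1/20160; ⇒ 3j(6 3 5; 1 2 -3)² = 64/3003, sgn -1
B: Δ = 4!·8!·2!/15! = 1/675675; Racah Σ t=2..4: t=2:+1/11520 t=3:−1/30240 t=4:+1/1935360 = 1/18432; ⇒ 3j(6 3 5; 2 1 -3)² = 7/429, sgn +1
I_A²/I_B² = (64/3003)/(7/429) = 64/49

64/49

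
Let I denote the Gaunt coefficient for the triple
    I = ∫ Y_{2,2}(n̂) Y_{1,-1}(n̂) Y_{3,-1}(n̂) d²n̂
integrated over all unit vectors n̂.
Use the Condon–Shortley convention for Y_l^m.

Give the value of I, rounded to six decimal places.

Rules hold: Σm=0, L=6 even, 1≤3≤3.
N = 5·3·7 = 105
Δ = 0!·4!·2!/7! = 1/105
Racah Σ t=0..0: t=0:+1/4 = 1/4
⇒ 3j(2 1 3; 0 0 0)² = 3/35, sgn -1
Racah Σ t=0..0: t=0:+1/48 = 1/48
⇒ 3j(2 1 3; 2 -1 -1)² = 1/105, sgn +1
4πI² = N·(3j₀)²·(3jₘ)² = 3/35
I = -1·√(0.0857143/4π) = -0.08258890

-0.082589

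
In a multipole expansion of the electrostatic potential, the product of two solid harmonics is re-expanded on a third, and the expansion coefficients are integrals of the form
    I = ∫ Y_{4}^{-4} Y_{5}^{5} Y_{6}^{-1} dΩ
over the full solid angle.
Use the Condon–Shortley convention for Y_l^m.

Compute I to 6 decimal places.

0.000000

L=15 odd ⇒ parity kills the (l;000) factor ⇒ I = 0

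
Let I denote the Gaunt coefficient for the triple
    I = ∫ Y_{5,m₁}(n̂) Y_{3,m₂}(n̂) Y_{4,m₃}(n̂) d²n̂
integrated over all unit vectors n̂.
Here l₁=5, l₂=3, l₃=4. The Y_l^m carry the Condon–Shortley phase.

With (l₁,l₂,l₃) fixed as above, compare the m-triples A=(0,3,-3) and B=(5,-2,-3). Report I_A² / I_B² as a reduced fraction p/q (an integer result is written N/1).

3/14

Shared (l₁,l₂,l₃)=(5,3,4): N and (l;000)² cancel in I_A²/I_B².
A: Δ = 4!·6!·2!/13! = 1/180180; Racah Σ t=4..4: t=4:+1/5760 = 1/5760; ⇒ 3j(5 3 4; 0 3 -3)² = 5/572, sgn -1
B: Δ = 4!·6!·2!/13! = 1/180180; Racah Σ t=0..0: t=0:+1/17280 = 1/17280; ⇒ 3j(5 3 4; 5 -2 -3)² = 35/858, sgn -1
I_A²/I_B² = (5/572)/(35/858) = 3/14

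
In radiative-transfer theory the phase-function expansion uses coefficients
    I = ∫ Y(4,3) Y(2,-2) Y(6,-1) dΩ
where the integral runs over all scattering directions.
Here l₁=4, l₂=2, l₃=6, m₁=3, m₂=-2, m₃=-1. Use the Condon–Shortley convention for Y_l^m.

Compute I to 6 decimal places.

-0.035563

Rules hold: Σm=0, L=12 even, 2≤6≤6.
N = 9·5·13 = 585
Δ = 0!·8!·4!/13! = 1/6435
Racah Σ t=0..0: t=0:+1/2304 = 1/2304
⇒ 3j(4 2 6; 0 0 0)² = 5/143, sgn +1
Racah Σ t=0..0: t=0:+1/120960 = 1/120960
⇒ 3j(4 2 6; 3 -2 -1)² = 1/1287, sgn -1
4πI² = N·(3j₀)²·(3jₘ)² = 25/1573
I = -1·√(0.0158932/4π) = -0.03556319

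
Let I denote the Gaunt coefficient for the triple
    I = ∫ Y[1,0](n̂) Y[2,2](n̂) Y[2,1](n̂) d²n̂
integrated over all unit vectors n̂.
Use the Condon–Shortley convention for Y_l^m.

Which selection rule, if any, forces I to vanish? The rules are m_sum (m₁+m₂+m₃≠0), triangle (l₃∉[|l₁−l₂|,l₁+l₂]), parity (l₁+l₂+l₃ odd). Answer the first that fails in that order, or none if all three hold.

m_sum

azimuthal sum: 0 + 2 + 1 = 3  ✗
1 ≤ 2 ≤ 3 (triangle on l)
L = 1 + 2 + 2 = 5 (odd)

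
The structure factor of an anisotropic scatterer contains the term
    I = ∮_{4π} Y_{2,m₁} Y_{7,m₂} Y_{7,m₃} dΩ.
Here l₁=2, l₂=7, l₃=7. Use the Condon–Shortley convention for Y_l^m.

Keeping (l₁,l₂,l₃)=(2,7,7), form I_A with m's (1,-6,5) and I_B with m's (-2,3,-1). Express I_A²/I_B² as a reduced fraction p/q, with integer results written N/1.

1573/1350

Shared (l₁,l₂,l₃)=(2,7,7): N and (l;000)² cancel in I_A²/I_B².
A: Δ = 2!·2!·12!/17! = 1/185640; Racah Σ t=0..1: t=0:+1/79833600 t=1:−1/958003200 = 1/87091200; ⇒ 3j(2 7 7; 1 -6 5)² = 121/4760, sgn +1
B: Δ = 2!·2!·12!/17! = 1/185640; Racah Σ t=2..2: t=2:+1/3870720 = 1/3870720; ⇒ 3j(2 7 7; -2 3 -1)² = 135/6188, sgn +1
I_A²/I_B² = (121/4760)/(135/6188) = 1573/1350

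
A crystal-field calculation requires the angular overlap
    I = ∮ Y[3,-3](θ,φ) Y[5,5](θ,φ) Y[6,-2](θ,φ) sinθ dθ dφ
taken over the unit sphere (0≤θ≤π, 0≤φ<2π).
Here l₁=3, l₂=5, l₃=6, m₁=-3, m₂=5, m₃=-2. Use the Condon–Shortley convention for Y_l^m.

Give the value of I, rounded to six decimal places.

-0.036034

Rules hold: Σm=0, L=14 even, 2≤6≤8.
N = 7·11·13 = 1001
Δ = 2!·4!·8!/15! = 1/675675
Racah Σ t=0..2: t=0:+1/8640 t=1:−1/2304 t=2:+1/8640 = -7/34560
⇒ 3j(3 5 6; 0 0 0)² = 7/429, sgn -1
Racah Σ t=2..2: t=2:+1/1935360 = 1/1935360
⇒ 3j(3 5 6; -3 5 -2)² = 1/1001, sgn +1
4πI² = N·(3j₀)²·(3jₘ)² = 7/429
I = -1·√(0.016317/4π) = -0.03603425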